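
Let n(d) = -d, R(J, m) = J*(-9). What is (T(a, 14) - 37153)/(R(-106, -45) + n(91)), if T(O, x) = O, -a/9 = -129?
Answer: -35992/863 ≈ -41.706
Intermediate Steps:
a = 1161 (a = -9*(-129) = 1161)
R(J, m) = -9*J
(T(a, 14) - 37153)/(R(-106, -45) + n(91)) = (1161 - 37153)/(-9*(-106) - 1*91) = -35992/(954 - 91) = -35992/863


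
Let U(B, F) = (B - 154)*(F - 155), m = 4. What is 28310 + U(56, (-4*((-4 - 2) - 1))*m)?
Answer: 32524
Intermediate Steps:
U(B, F) = (-155 + F)*(-154 + B) (U(B, F) = (-154 + B)*(-155 + F) = (-155 + F)*(-154 + B))
28310 + U(56, (-4*((-4 - 2) - 1))*m) = 28310 + (23870 - 155*56 - 154*(-4*((-4 - 2) - 1))*4 + 56*(-4*((-4 - 2) - 1)*4)) = 28310 + (23870 - 8680 - 154*(-4*(-6 - 1))*4 + 56*(-4*(-6 - 1)*4)) = 28310 + (23870 - 8680 - 154*(-4*(-7))*4 + 56*(-4*(-7)*4)) = 28310 + (23870 - 8680 - 4312*4 + 56*(28*4)) = 28310 + (23870 - 8680 - 154*112 + 56*112) = 28310 + (23870 - 8680 - 17248 + 6272) = 28310 + 4214 = 32524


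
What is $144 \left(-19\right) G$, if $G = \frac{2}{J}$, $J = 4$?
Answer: $-1368$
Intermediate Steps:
$G = \frac{1}{2}$ ($G = \frac{2}{4} = 2 \cdot \frac{1}{4} = \frac{1}{2} \approx 0.5$)
$144 \left(-19\right) G = 144 \left(-19\right) \frac{1}{2} = \left(-2736\right) \frac{1}{2} = -1368$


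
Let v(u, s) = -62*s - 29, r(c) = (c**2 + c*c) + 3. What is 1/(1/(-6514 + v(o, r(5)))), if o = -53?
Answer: -9829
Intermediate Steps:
r(c) = 3 + 2*c**2 (r(c) = (c**2 + c**2) + 3 = 2*c**2 + 3 = 3 + 2*c**2)
v(u, s) = -29 - 62*s
1/(1/(-6514 + v(o, r(5)))) = 1/(1/(-6514 + (-29 - 62*(3 + 2*5**2)))) = 1/(1/(-6514 + (-29 - 62*(3 + 2*25)))) = 1/(1/(-6514 + (-29 - 62*(3 + 50)))) = 1/(1/(-6514 + (-29 - 62*53))) = 1/(1/(-6514 + (-29 - 3286))) = 1/(1/(-6514 - 3315)) = 1/(1/(-9829)) = 1/(-1/9829) = -9829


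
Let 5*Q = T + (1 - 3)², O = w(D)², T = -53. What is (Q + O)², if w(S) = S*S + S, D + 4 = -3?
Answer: 76930441/25 ≈ 3.0772e+6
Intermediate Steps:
D = -7 (D = -4 - 3 = -7)
w(S) = S + S² (w(S) = S² + S = S + S²)
O = 1764 (O = (-7*(1 - 7))² = (-7*(-6))² = 42² = 1764)
Q = -49/5 (Q = (-53 + (1 - 3)²)/5 = (-53 + (-2)²)/5 = (-53 + 4)/5 = (⅕)*(-49) = -49/5 ≈ -9.8000)
(Q + O)² = (-49/5 + 1764)² = (8771/5)² = 76930441/25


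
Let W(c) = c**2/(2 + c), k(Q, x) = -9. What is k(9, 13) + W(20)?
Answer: 101/11 ≈ 9.1818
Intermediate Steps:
k(9, 13) + W(20) = -9 + 20**2/(2 + 20) = -9 + 400/22 = -9 + 400*(1/22) = -9 + 200/11 = 101/11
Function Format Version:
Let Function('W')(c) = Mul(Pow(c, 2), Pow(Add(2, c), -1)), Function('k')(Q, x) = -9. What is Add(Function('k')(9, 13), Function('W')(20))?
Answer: Rational(101, 11) ≈ 9.1818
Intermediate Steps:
Add(Function('k')(9, 13), Function('W')(20)) = Add(-9, Mul(Pow(20, 2), Pow(Add(2, 20), -1))) = Add(-9, Mul(400, Pow(22, -1))) = Add(-9, Mul(400, Rational(1, 22))) = Add(-9, Rational(200, 11)) = Rational(101, 11)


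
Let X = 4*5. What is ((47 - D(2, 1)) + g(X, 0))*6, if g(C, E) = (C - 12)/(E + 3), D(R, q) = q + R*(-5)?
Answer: 352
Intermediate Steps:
D(R, q) = q - 5*R
X = 20
g(C, E) = (-12 + C)/(3 + E)
((47 - D(2, 1)) + g(X, 0))*6 = ((47 - (1 - 5*2)) + (-12 + 20)/(3 + 0))*6 = ((47 - (1 - 10)) + 8/3)*6 = ((47 - (-9)) + (⅓)*8)*6 = ((47 - 1*(-9)) + 8/3)*6 = ((47 + 9) + 8/3)*6 = (56 + 8/3)*6 = (176/3)*6 = 352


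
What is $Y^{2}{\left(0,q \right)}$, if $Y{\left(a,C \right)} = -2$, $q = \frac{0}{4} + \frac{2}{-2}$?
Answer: $4$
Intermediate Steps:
$q = -1$ ($q = 0 \cdot \frac{1}{4} + 2 \left(- \frac{1}{2}\right) = 0 - 1 = -1$)
$Y^{2}{\left(0,q \right)} = \left(-2\right)^{2} = 4$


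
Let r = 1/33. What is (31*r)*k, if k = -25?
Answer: -775/33 ≈ -23.485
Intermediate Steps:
r = 1/33 ≈ 0.030303
(31*r)*k = (31*(1/33))*(-25) = (31/33)*(-25) = -775/33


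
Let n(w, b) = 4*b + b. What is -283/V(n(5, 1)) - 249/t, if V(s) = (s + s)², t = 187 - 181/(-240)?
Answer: -18728263/4506100 ≈ -4.1562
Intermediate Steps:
n(w, b) = 5*b
t = 45061/240 (t = 187 - 181*(-1/240) = 187 + 181/240 = 45061/240 ≈ 187.75)
V(s) = 4*s² (V(s) = (2*s)² = 4*s²)
-283/V(n(5, 1)) - 249/t = -283/(4*(5*1)²) - 249/45061/240 = -283/(4*5²) - 249*240/45061 = -283/(4*25) - 59760/45061 = -283/100 - 59760/45061 = -18728263/4506100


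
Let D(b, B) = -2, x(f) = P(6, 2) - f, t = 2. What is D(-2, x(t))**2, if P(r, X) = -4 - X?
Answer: 4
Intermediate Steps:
x(f) = -6 - f (x(f) = (-4 - 1*2) - f = (-4 - 2) - f = -6 - f)
D(-2, x(t))**2 = (-2)**2 = 4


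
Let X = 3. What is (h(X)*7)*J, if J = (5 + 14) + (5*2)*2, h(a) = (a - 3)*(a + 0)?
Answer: 0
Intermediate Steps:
h(a) = a*(-3 + a) (h(a) = (-3 + a)*a = a*(-3 + a))
J = 39 (J = 19 + 10*2 = 19 + 20 = 39)
(h(X)*7)*J = ((3*(-3 + 3))*7)*39 = ((3*0)*7)*39 = (0*7)*39 = 0*39 = 0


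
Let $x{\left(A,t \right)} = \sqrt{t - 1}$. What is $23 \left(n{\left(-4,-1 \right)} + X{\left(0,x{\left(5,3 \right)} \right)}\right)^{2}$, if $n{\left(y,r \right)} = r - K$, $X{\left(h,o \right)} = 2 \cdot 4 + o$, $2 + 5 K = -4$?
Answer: $\frac{39813}{25} + \frac{1886 \sqrt{2}}{5} \approx 2126.0$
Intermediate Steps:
$x{\left(A,t \right)} = \sqrt{-1 + t}$
$K = - \frac{6}{5}$ ($K = - \frac{2}{5} + \frac{1}{5} \left(-4\right) = - \frac{2}{5} - \frac{4}{5} = - \frac{6}{5} \approx -1.2$)
$X{\left(h,o \right)} = 8 + o$
$n{\left(y,r \right)} = \frac{6}{5} + r$ ($n{\left(y,r \right)} = r - - \frac{6}{5} = r + \frac{6}{5} = \frac{6}{5} + r$)
$23 \left(n{\left(-4,-1 \right)} + X{\left(0,x{\left(5,3 \right)} \right)}\right)^{2} = 23 \left(\left(\frac{6}{5} - 1\right) + \left(8 + \sqrt{-1 + 3}\right)\right)^{2} = 23 \left(\frac{1}{5} + \left(8 + \sqrt{2}\right)\right)^{2} = 23 \left(\frac{41}{5} + \sqrt{2}\right)^{2}$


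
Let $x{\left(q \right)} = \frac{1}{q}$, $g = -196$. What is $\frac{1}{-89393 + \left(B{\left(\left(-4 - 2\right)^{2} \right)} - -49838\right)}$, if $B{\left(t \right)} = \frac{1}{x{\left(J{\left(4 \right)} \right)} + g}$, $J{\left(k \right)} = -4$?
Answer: $- \frac{785}{31050679} \approx -2.5281 \cdot 10^{-5}$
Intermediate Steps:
$B{\left(t \right)} = - \frac{4}{785}$ ($B{\left(t \right)} = \frac{1}{\frac{1}{-4} - 196} = \frac{1}{- \frac{1}{4} - 196} = \frac{1}{- \frac{785}{4}} = - \frac{4}{785}$)
$\frac{1}{-89393 + \left(B{\left(\left(-4 - 2\right)^{2} \right)} - -49838\right)} = \frac{1}{-89393 - - \frac{39122826}{785}} = \frac{1}{-89393 + \left(- \frac{4}{785} + 49838\right)} = \frac{1}{-89393 + \frac{39122826}{785}} = \frac{1}{- \frac{31050679}{785}} = - \frac{785}{31050679}$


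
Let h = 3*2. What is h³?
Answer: 216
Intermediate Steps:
h = 6
h³ = 6³ = 216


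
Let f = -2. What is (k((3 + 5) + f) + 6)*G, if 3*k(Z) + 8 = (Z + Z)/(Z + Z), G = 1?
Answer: 11/3 ≈ 3.6667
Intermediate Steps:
k(Z) = -7/3 (k(Z) = -8/3 + ((Z + Z)/(Z + Z))/3 = -8/3 + ((2*Z)/((2*Z)))/3 = -8/3 + ((2*Z)*(1/(2*Z)))/3 = -8/3 + (⅓)*1 = -8/3 + ⅓ = -7/3)
(k((3 + 5) + f) + 6)*G = (-7/3 + 6)*1 = (11/3)*1 = 11/3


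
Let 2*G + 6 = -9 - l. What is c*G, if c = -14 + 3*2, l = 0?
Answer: 60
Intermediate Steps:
c = -8 (c = -14 + 6 = -8)
G = -15/2 (G = -3 + (-9 - 1*0)/2 = -3 + (-9 + 0)/2 = -3 + (½)*(-9) = -3 - 9/2 = -15/2 ≈ -7.5000)
c*G = -8*(-15/2) = 60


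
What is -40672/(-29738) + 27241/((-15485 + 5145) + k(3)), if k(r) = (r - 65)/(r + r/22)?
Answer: -13411542737/10628718056 ≈ -1.2618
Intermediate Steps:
k(r) = 22*(-65 + r)/(23*r) (k(r) = (-65 + r)/(r + r*(1/22)) = (-65 + r)/(r + r/22) = (-65 + r)/((23*r/22)) = (-65 + r)*(22/(23*r)) = 22*(-65 + r)/(23*r))
-40672/(-29738) + 27241/((-15485 + 5145) + k(3)) = -40672/(-29738) + 27241/((-15485 + 5145) + (22/23)*(-65 + 3)/3) = -40672*(-1/29738) + 27241/(-10340 + (22/23)*(⅓)*(-62)) = 20336/14869 + 27241/(-10340 - 1364/69) = 20336/14869 + 27241/(-714824/69) = 20336/14869 + 27241*(-69/714824) = 20336/14869 - 1879629/714824 = -13411542737/10628718056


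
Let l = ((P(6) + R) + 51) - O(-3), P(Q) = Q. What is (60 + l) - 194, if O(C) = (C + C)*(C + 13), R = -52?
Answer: -69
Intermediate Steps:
O(C) = 2*C*(13 + C) (O(C) = (2*C)*(13 + C) = 2*C*(13 + C))
l = 65 (l = ((6 - 52) + 51) - 2*(-3)*(13 - 3) = (-46 + 51) - 2*(-3)*10 = 5 - 1*(-60) = 5 + 60 = 65)
(60 + l) - 194 = (60 + 65) - 194 = 125 - 194 = -69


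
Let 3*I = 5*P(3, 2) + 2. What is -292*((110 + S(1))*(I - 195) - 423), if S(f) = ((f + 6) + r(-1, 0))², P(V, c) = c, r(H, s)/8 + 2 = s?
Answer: 10775968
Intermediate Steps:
r(H, s) = -16 + 8*s
S(f) = (-10 + f)² (S(f) = ((f + 6) + (-16 + 8*0))² = ((6 + f) + (-16 + 0))² = ((6 + f) - 16)² = (-10 + f)²)
I = 4 (I = (5*2 + 2)/3 = (10 + 2)/3 = (⅓)*12 = 4)
-292*((110 + S(1))*(I - 195) - 423) = -292*((110 + (-10 + 1)²)*(4 - 195) - 423) = -292*((110 + (-9)²)*(-191) - 423) = -292*((110 + 81)*(-191) - 423) = -292*(191*(-191) - 423) = -292*(-36481 - 423) = -292*(-36904) = 10775968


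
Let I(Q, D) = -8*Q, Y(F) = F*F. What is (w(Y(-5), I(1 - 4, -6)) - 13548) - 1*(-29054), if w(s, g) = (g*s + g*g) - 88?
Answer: 16594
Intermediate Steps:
Y(F) = F²
w(s, g) = -88 + g² + g*s (w(s, g) = (g*s + g²) - 88 = (g² + g*s) - 88 = -88 + g² + g*s)
(w(Y(-5), I(1 - 4, -6)) - 13548) - 1*(-29054) = ((-88 + (-8*(1 - 4))² - 8*(1 - 4)*(-5)²) - 13548) - 1*(-29054) = ((-88 + (-8*(-3))² - 8*(-3)*25) - 13548) + 29054 = ((-88 + 24² + 24*25) - 13548) + 29054 = ((-88 + 576 + 600) - 13548) + 29054 = (1088 - 13548) + 29054 = -12460 + 29054 = 16594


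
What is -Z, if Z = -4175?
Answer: 4175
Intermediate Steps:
-Z = -1*(-4175) = 4175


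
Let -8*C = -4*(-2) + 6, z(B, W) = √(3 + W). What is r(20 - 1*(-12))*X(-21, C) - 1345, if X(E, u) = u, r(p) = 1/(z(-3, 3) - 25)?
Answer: -3330045/2476 + 7*√6/2476 ≈ -1344.9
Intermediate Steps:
r(p) = 1/(-25 + √6) (r(p) = 1/(√(3 + 3) - 25) = 1/(√6 - 25) = 1/(-25 + √6))
C = -7/4 (C = -(-4*(-2) + 6)/8 = -(8 + 6)/8 = -⅛*14 = -7/4 ≈ -1.7500)
r(20 - 1*(-12))*X(-21, C) - 1345 = (-25/619 - √6/619)*(-7/4) - 1345 = (175/2476 + 7*√6/2476) - 1345 = -3330045/2476 + 7*√6/2476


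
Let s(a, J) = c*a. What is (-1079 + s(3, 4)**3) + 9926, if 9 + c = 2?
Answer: -414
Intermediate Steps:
c = -7 (c = -9 + 2 = -7)
s(a, J) = -7*a
(-1079 + s(3, 4)**3) + 9926 = (-1079 + (-7*3)**3) + 9926 = (-1079 + (-21)**3) + 9926 = (-1079 - 9261) + 9926 = -10340 + 9926 = -414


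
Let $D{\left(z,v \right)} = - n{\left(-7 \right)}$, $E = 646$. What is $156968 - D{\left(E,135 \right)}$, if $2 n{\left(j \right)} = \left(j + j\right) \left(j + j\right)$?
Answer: $157066$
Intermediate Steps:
$n{\left(j \right)} = 2 j^{2}$ ($n{\left(j \right)} = \frac{\left(j + j\right) \left(j + j\right)}{2} = \frac{2 j 2 j}{2} = \frac{4 j^{2}}{2} = 2 j^{2}$)
$D{\left(z,v \right)} = -98$ ($D{\left(z,v \right)} = - 2 \left(-7\right)^{2} = - 2 \cdot 49 = \left(-1\right) 98 = -98$)
$156968 - D{\left(E,135 \right)} = 156968 - -98 = 156968 + 98 = 157066$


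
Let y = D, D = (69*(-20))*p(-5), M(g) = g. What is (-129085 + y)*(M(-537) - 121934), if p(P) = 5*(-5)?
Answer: 11583919535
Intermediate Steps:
p(P) = -25
D = 34500 (D = (69*(-20))*(-25) = -1380*(-25) = 34500)
y = 34500
(-129085 + y)*(M(-537) - 121934) = (-129085 + 34500)*(-537 - 121934) = -94585*(-122471) = 11583919535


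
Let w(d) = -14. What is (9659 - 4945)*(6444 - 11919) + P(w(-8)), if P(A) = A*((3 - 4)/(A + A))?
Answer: -51618301/2 ≈ -2.5809e+7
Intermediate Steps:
P(A) = -½ (P(A) = A*(-1/(2*A)) = -½)
(9659 - 4945)*(6444 - 11919) + P(w(-8)) = (9659 - 4945)*(6444 - 11919) - ½ = 4714*(-5475) - ½ = -25809150 - ½ = -51618301/2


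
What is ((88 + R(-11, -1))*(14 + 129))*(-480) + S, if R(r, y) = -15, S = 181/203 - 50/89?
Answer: -90528672281/18067 ≈ -5.0107e+6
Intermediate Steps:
S = 5959/18067 (S = 181*(1/203) - 50*1/89 = 181/203 - 50/89 = 5959/18067 ≈ 0.32983)
((88 + R(-11, -1))*(14 + 129))*(-480) + S = ((88 - 15)*(14 + 129))*(-480) + 5959/18067 = (73*143)*(-480) + 5959/18067 = 10439*(-480) + 5959/18067 = -5010720 + 5959/18067 = -90528672281/18067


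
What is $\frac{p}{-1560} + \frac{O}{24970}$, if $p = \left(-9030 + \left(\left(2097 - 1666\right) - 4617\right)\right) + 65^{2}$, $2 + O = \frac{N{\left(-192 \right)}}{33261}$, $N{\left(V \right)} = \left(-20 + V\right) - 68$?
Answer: $\frac{49781103829}{8637482568} \approx 5.7634$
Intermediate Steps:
$N{\left(V \right)} = -88 + V$
$O = - \frac{66802}{33261}$ ($O = -2 + \frac{-88 - 192}{33261} = -2 - \frac{280}{33261} = - \frac{66802}{33261} \approx -2.0084$)
$p = -8991$ ($p = \left(-9030 + \left(431 - 4617\right)\right) + 4225 = \left(-9030 - 4186\right) + 4225 = -13216 + 4225 = -8991$)
$\frac{p}{-1560} + \frac{O}{24970} = - \frac{8991}{-1560} - \frac{66802}{33261 \cdot 24970} = \left(-8991\right) \left(- \frac{1}{1560}\right) - \frac{33401}{415263585} = \frac{2997}{520} - \frac{33401}{415263585} = \frac{49781103829}{8637482568}$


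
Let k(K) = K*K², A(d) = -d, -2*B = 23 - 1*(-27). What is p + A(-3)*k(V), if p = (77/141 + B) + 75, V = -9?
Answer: -301240/141 ≈ -2136.5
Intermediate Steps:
B = -25 (B = -(23 - 1*(-27))/2 = -(23 + 27)/2 = -½*50 = -25)
k(K) = K³
p = 7127/141 (p = (77/141 - 25) + 75 = -3448/141 + 75 = 7127/141 ≈ 50.546)
p + A(-3)*k(V) = 7127/141 - 1*(-3)*(-9)³ = 7127/141 + 3*(-729) = 7127/141 - 2187 = -301240/141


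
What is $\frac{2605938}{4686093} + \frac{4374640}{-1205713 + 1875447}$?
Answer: $\frac{3707542527002}{523072634877} \approx 7.088$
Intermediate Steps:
$\frac{2605938}{4686093} + \frac{4374640}{-1205713 + 1875447} = 2605938 \cdot \frac{1}{4686093} + \frac{4374640}{669734} = \frac{868646}{1562031} + 4374640 \cdot \frac{1}{669734} = \frac{868646}{1562031} + \frac{2187320}{334867} = \frac{3707542527002}{523072634877}$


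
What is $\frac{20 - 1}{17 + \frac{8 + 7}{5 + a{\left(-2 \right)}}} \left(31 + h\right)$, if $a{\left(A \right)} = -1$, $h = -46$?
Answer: $- \frac{1140}{83} \approx -13.735$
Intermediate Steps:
$\frac{20 - 1}{17 + \frac{8 + 7}{5 + a{\left(-2 \right)}}} \left(31 + h\right) = \frac{20 - 1}{17 + \frac{8 + 7}{5 - 1}} \left(31 - 46\right) = \frac{19}{17 + \frac{15}{4}} \left(-15\right) = \frac{19}{\frac{83}{4}} \left(-15\right) = 19 \cdot \frac{4}{83} \left(-15\right) = \frac{76}{83} \left(-15\right) = - \frac{1140}{83}$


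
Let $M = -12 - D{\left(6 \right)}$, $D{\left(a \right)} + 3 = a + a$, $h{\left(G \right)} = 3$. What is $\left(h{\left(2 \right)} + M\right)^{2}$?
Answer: $324$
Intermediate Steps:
$D{\left(a \right)} = -3 + 2 a$ ($D{\left(a \right)} = -3 + \left(a + a\right) = -3 + 2 a$)
$M = -21$ ($M = -12 - \left(-3 + 2 \cdot 6\right) = -12 - \left(-3 + 12\right) = -12 - 9 = -21$)
$\left(h{\left(2 \right)} + M\right)^{2} = \left(3 - 21\right)^{2} = \left(-18\right)^{2} = 324$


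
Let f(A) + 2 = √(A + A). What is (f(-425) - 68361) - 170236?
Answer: -238599 + 5*I*√34 ≈ -2.386e+5 + 29.155*I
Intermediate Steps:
f(A) = -2 + √2*√A (f(A) = -2 + √(A + A) = -2 + √(2*A) = -2 + √2*√A)
(f(-425) - 68361) - 170236 = ((-2 + √2*√(-425)) - 68361) - 170236 = ((-2 + √2*(5*I*√17)) - 68361) - 170236 = ((-2 + 5*I*√34) - 68361) - 170236 = (-68363 + 5*I*√34) - 170236 = -238599 + 5*I*√34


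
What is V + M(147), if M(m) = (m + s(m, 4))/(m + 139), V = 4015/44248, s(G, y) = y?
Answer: 3914869/6327464 ≈ 0.61871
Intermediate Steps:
V = 4015/44248 (V = 4015*(1/44248) = 4015/44248 ≈ 0.090739)
M(m) = (4 + m)/(139 + m) (M(m) = (m + 4)/(m + 139) = (4 + m)/(139 + m))
V + M(147) = 4015/44248 + (4 + 147)/(139 + 147) = 4015/44248 + 151/286 = 3914869/6327464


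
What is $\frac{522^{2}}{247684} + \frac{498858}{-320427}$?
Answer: $- \frac{3020659517}{6613720089} \approx -0.45673$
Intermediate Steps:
$\frac{522^{2}}{247684} + \frac{498858}{-320427} = 272484 \cdot \frac{1}{247684} + 498858 \left(- \frac{1}{320427}\right) = \frac{68121}{61921} - \frac{166286}{106809} = - \frac{3020659517}{6613720089}$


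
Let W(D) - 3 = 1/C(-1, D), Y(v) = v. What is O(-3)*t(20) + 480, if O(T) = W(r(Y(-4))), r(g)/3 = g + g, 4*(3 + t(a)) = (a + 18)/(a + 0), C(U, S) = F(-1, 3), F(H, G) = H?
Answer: 9499/20 ≈ 474.95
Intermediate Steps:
C(U, S) = -1
t(a) = -3 + (18 + a)/(4*a) (t(a) = -3 + ((a + 18)/(a + 0))/4 = -3 + ((18 + a)/a)/4 = -3 + (18 + a)/(4*a))
r(g) = 6*g (r(g) = 3*(g + g) = 3*(2*g) = 6*g)
W(D) = 2 (W(D) = 3 + 1/(-1) = 3 - 1 = 2)
O(T) = 2
O(-3)*t(20) + 480 = 2*((1/4)*(18 - 11*20)/20) + 480 = 2*((1/4)*(1/20)*(18 - 220)) + 480 = 2*((1/4)*(1/20)*(-202)) + 480 = 2*(-101/40) + 480 = -101/20 + 480 = 9499/20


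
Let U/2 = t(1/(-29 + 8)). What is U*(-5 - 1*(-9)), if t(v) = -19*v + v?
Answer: 48/7 ≈ 6.8571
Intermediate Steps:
t(v) = -18*v
U = 12/7 (U = 2*(-18/(-29 + 8)) = 2*(-18/(-21)) = 2*(-18*(-1/21)) = 2*(6/7) = 12/7 ≈ 1.7143)
U*(-5 - 1*(-9)) = 12*(-5 - 1*(-9))/7 = 12*(-5 + 9)/7 = (12/7)*4 = 48/7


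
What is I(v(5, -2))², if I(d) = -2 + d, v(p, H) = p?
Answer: 9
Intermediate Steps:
I(v(5, -2))² = (-2 + 5)² = 3² = 9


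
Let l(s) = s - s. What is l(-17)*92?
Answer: 0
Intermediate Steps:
l(s) = 0
l(-17)*92 = 0*92 = 0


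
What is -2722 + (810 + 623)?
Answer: -1289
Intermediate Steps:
-2722 + (810 + 623) = -2722 + 1433 = -1289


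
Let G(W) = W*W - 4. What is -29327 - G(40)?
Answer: -30923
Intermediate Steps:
G(W) = -4 + W² (G(W) = W² - 4 = -4 + W²)
-29327 - G(40) = -29327 - (-4 + 40²) = -29327 - (-4 + 1600) = -29327 - 1*1596 = -29327 - 1596 = -30923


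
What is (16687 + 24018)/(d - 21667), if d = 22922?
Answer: 8141/251 ≈ 32.434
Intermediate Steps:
(16687 + 24018)/(d - 21667) = (16687 + 24018)/(22922 - 21667) = 40705/1255 = 40705*(1/1255) = 8141/251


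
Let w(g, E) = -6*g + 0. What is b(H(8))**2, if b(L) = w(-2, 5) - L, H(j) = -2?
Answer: 196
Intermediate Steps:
w(g, E) = -6*g
b(L) = 12 - L (b(L) = -6*(-2) - L = 12 - L)
b(H(8))**2 = (12 - 1*(-2))**2 = (12 + 2)**2 = 14**2 = 196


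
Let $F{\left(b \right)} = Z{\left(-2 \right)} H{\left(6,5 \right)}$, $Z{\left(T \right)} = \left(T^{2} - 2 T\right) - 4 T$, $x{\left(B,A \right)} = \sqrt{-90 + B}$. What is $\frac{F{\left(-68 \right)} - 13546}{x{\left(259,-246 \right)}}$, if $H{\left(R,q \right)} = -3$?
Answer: $- \frac{13594}{13} \approx -1045.7$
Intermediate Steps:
$Z{\left(T \right)} = T^{2} - 6 T$
$F{\left(b \right)} = -48$ ($F{\left(b \right)} = - 2 \left(-6 - 2\right) \left(-3\right) = \left(-2\right) \left(-8\right) \left(-3\right) = 16 \left(-3\right) = -48$)
$\frac{F{\left(-68 \right)} - 13546}{x{\left(259,-246 \right)}} = \frac{-48 - 13546}{\sqrt{-90 + 259}} = - \frac{13594}{\sqrt{169}} = - \frac{13594}{13}$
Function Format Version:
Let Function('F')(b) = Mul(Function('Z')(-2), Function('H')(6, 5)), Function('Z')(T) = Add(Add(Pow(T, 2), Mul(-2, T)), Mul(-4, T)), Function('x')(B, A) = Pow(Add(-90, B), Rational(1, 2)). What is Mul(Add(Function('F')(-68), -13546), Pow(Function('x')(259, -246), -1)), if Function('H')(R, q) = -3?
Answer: Rational(-13594, 13) ≈ -1045.7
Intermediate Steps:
Function('Z')(T) = Add(Pow(T, 2), Mul(-6, T))
Function('F')(b) = -48 (Function('F')(b) = Mul(Mul(-2, Add(-6, -2)), -3) = Mul(Mul(-2, -8), -3) = Mul(16, -3) = -48)
Mul(Add(Function('F')(-68), -13546), Pow(Function('x')(259, -246), -1)) = Mul(Add(-48, -13546), Pow(Pow(Add(-90, 259), Rational(1, 2)), -1)) = Mul(-13594, Pow(Pow(169, Rational(1, 2)), -1)) = Mul(-13594, Pow(13, -1)) = Mul(-13594, Rational(1, 13)) = Rational(-13594, 13)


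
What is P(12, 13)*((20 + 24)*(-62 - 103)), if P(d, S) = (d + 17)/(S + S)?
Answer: -105270/13 ≈ -8097.7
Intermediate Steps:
P(d, S) = (17 + d)/(2*S) (P(d, S) = (17 + d)/((2*S)) = (17 + d)*(1/(2*S)) = (17 + d)/(2*S))
P(12, 13)*((20 + 24)*(-62 - 103)) = ((1/2)*(17 + 12)/13)*((20 + 24)*(-62 - 103)) = ((1/2)*(1/13)*29)*(44*(-165)) = (29/26)*(-7260) = -105270/13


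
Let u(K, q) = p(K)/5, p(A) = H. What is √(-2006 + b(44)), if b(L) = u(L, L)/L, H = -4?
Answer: 3*I*√674245/55 ≈ 44.789*I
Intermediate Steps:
p(A) = -4
u(K, q) = -⅘ (u(K, q) = -4/5 = -4*⅕ = -⅘)
b(L) = -4/(5*L)
√(-2006 + b(44)) = √(-2006 - ⅘/44) = √(-2006 - ⅘*1/44) = √(-2006 - 1/55) = √(-110331/55) = 3*I*√674245/55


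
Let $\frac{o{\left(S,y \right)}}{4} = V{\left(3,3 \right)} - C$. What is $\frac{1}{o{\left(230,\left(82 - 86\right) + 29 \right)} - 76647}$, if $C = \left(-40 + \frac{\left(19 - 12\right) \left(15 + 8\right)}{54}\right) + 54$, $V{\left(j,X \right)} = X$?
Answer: $- \frac{27}{2070979} \approx -1.3037 \cdot 10^{-5}$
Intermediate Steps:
$C = \frac{917}{54}$ ($C = \left(-40 + 7 \cdot 23 \cdot \frac{1}{54}\right) + 54 = \left(-40 + 161 \cdot \frac{1}{54}\right) + 54 = \left(-40 + \frac{161}{54}\right) + 54 = - \frac{1999}{54} + 54 = \frac{917}{54} \approx 16.981$)
$o{\left(S,y \right)} = - \frac{1510}{27}$ ($o{\left(S,y \right)} = 4 \left(3 - \frac{917}{54}\right) = 4 \left(- \frac{755}{54}\right) = - \frac{1510}{27}$)
$\frac{1}{o{\left(230,\left(82 - 86\right) + 29 \right)} - 76647} = \frac{1}{- \frac{1510}{27} - 76647} = \frac{1}{- \frac{2070979}{27}} = - \frac{27}{2070979}$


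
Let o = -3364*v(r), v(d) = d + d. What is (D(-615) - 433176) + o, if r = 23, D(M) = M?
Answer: -588535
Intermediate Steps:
v(d) = 2*d
o = -154744 (o = -6728*23 = -3364*46 = -154744)
(D(-615) - 433176) + o = (-615 - 433176) - 154744 = -433791 - 154744 = -588535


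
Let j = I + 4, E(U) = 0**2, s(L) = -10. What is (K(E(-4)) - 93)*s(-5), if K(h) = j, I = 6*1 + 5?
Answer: 780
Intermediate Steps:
I = 11 (I = 6 + 5 = 11)
E(U) = 0
j = 15 (j = 11 + 4 = 15)
K(h) = 15
(K(E(-4)) - 93)*s(-5) = (15 - 93)*(-10) = -78*(-10) = 780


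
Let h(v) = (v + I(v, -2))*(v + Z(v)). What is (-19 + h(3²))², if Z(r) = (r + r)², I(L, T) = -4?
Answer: 2709316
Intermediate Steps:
Z(r) = 4*r² (Z(r) = (2*r)² = 4*r²)
h(v) = (-4 + v)*(v + 4*v²) (h(v) = (v - 4)*(v + 4*v²) = (-4 + v)*(v + 4*v²))
(-19 + h(3²))² = (-19 + 3²*(-4 - 15*3² + 4*(3²)²))² = (-19 + 9*(-4 - 15*9 + 4*9²))² = (-19 + 9*(-4 - 135 + 4*81))² = (-19 + 9*(-4 - 135 + 324))² = (-19 + 9*185)² = (-19 + 1665)² = 1646² = 2709316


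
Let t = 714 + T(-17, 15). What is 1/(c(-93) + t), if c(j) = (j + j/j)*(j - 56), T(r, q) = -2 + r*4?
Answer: 1/14352 ≈ 6.9677e-5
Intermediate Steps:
T(r, q) = -2 + 4*r
t = 644 (t = 714 + (-2 + 4*(-17)) = 714 + (-2 - 68) = 714 - 70 = 644)
c(j) = (1 + j)*(-56 + j) (c(j) = (j + 1)*(-56 + j) = (1 + j)*(-56 + j))
1/(c(-93) + t) = 1/((-56 + (-93)**2 - 55*(-93)) + 644) = 1/((-56 + 8649 + 5115) + 644) = 1/(13708 + 644) = 1/14352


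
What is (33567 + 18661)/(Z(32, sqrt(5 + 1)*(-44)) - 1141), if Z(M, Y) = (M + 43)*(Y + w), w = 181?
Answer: 162350738/22316089 + 43088100*sqrt(6)/22316089 ≈ 12.005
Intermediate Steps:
Z(M, Y) = (43 + M)*(181 + Y) (Z(M, Y) = (M + 43)*(Y + 181) = (43 + M)*(181 + Y))
(33567 + 18661)/(Z(32, sqrt(5 + 1)*(-44)) - 1141) = (33567 + 18661)/((7783 + 43*(sqrt(5 + 1)*(-44)) + 181*32 + 32*(sqrt(5 + 1)*(-44))) - 1141) = 52228/((7783 + 43*(sqrt(6)*(-44)) + 5792 + 32*(sqrt(6)*(-44))) - 1141) = 52228/((7783 + 43*(-44*sqrt(6)) + 5792 + 32*(-44*sqrt(6))) - 1141) = 52228/((7783 - 1892*sqrt(6) + 5792 - 1408*sqrt(6)) - 1141) = 52228/((13575 - 3300*sqrt(6)) - 1141) = 52228/(12434 - 3300*sqrt(6))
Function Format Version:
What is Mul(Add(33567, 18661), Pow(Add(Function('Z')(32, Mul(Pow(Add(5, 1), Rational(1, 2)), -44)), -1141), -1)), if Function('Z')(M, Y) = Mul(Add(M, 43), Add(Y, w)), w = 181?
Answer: Add(Rational(162350738, 22316089), Mul(Rational(43088100, 22316089), Pow(6, Rational(1, 2)))) ≈ 12.005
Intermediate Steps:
Function('Z')(M, Y) = Mul(Add(43, M), Add(181, Y)) (Function('Z')(M, Y) = Mul(Add(M, 43), Add(Y, 181)) = Mul(Add(43, M), Add(181, Y)))
Mul(Add(33567, 18661), Pow(Add(Function('Z')(32, Mul(Pow(Add(5, 1), Rational(1, 2)), -44)), -1141), -1)) = Mul(Add(33567, 18661), Pow(Add(Add(7783, Mul(43, Mul(Pow(Add(5, 1), Rational(1, 2)), -44)), Mul(181, 32), Mul(32, Mul(Pow(Add(5, 1), Rational(1, 2)), -44))), -1141), -1)) = Mul(52228, Pow(Add(Add(7783, Mul(43, Mul(Pow(6, Rational(1, 2)), -44)), 5792, Mul(32, Mul(Pow(6, Rational(1, 2)), -44))), -1141), -1)) = Mul(52228, Pow(Add(Add(7783, Mul(43, Mul(-44, Pow(6, Rational(1, 2)))), 5792, Mul(32, Mul(-44, Pow(6, Rational(1, 2))))), -1141), -1)) = Mul(52228, Pow(Add(Add(7783, Mul(-1892, Pow(6, Rational(1, 2))), 5792, Mul(-1408, Pow(6, Rational(1, 2)))), -1141), -1)) = Mul(52228, Pow(Add(Add(13575, Mul(-3300, Pow(6, Rational(1, 2)))), -1141), -1)) = Mul(52228, Pow(Add(12434, Mul(-3300, Pow(6, Rational(1, 2)))), -1))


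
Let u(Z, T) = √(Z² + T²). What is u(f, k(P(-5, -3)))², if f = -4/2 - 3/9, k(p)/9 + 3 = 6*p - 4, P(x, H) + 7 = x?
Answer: 4549738/9 ≈ 5.0553e+5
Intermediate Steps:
P(x, H) = -7 + x
k(p) = -63 + 54*p (k(p) = -27 + 9*(6*p - 4) = -27 + 9*(-4 + 6*p) = -27 + (-36 + 54*p) = -63 + 54*p)
f = -7/3 (f = -4*½ - 3*⅑ = -2 - ⅓ = -7/3 ≈ -2.3333)
u(Z, T) = √(T² + Z²)
u(f, k(P(-5, -3)))² = (√((-63 + 54*(-7 - 5))² + (-7/3)²))² = (√((-63 + 54*(-12))² + 49/9))² = (√((-63 - 648)² + 49/9))² = (√((-711)² + 49/9))² = (√(505521 + 49/9))² = (√(4549738/9))² = (√4549738/3)² = 4549738/9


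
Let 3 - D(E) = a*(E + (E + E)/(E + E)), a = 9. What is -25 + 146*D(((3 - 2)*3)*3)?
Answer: -12727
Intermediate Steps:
D(E) = -6 - 9*E (D(E) = 3 - 9*(E + (E + E)/(E + E)) = 3 - 9*(E + (2*E)/((2*E))) = 3 - 9*(E + (2*E)*(1/(2*E))) = 3 - 9*(E + 1) = 3 - 9*(1 + E) = 3 - (9 + 9*E) = 3 + (-9 - 9*E) = -6 - 9*E)
-25 + 146*D(((3 - 2)*3)*3) = -25 + 146*(-6 - 9*(3 - 2)*3*3) = -25 + 146*(-6 - 9*1*3*3) = -25 + 146*(-6 - 27*3) = -25 + 146*(-6 - 9*9) = -25 + 146*(-6 - 81) = -25 + 146*(-87) = -25 - 12702 = -12727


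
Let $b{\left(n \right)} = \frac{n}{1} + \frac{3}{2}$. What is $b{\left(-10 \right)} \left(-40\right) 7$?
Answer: $2380$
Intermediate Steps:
$b{\left(n \right)} = \frac{3}{2} + n$ ($b{\left(n \right)} = n 1 + 3 \cdot \frac{1}{2} = n + \frac{3}{2} = \frac{3}{2} + n$)
$b{\left(-10 \right)} \left(-40\right) 7 = \left(\frac{3}{2} - 10\right) \left(-40\right) 7 = \left(- \frac{17}{2}\right) \left(-40\right) 7 = 340 \cdot 7 = 2380$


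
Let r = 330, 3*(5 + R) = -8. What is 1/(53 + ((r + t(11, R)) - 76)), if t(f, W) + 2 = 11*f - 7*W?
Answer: 3/1439 ≈ 0.0020848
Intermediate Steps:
R = -23/3 (R = -5 + (⅓)*(-8) = -5 - 8/3 = -23/3 ≈ -7.6667)
t(f, W) = -2 - 7*W + 11*f (t(f, W) = -2 + (11*f - 7*W) = -2 + (-7*W + 11*f) = -2 - 7*W + 11*f)
1/(53 + ((r + t(11, R)) - 76)) = 1/(53 + ((330 + (-2 - 7*(-23/3) + 11*11)) - 76)) = 1/(53 + ((330 + (-2 + 161/3 + 121)) - 76)) = 1/(53 + ((330 + 518/3) - 76)) = 1/(53 + (1508/3 - 76)) = 1/(53 + 1280/3) = 1/(1439/3) = 3/1439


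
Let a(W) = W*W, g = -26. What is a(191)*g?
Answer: -948506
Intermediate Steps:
a(W) = W**2
a(191)*g = 191**2*(-26) = 36481*(-26) = -948506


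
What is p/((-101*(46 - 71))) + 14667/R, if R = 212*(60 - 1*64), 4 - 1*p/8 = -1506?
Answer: -5358067/428240 ≈ -12.512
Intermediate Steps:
p = 12080 (p = 32 - 8*(-1506) = 32 + 12048 = 12080)
R = -848 (R = 212*(60 - 64) = 212*(-4) = -848)
p/((-101*(46 - 71))) + 14667/R = 12080/((-101*(46 - 71))) + 14667/(-848) = 12080/((-101*(-25))) + 14667*(-1/848) = 12080/2525 - 14667/848 = 12080*(1/2525) - 14667/848 = 2416/505 - 14667/848 = -5358067/428240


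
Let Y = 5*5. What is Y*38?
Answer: 950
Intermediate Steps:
Y = 25
Y*38 = 25*38 = 950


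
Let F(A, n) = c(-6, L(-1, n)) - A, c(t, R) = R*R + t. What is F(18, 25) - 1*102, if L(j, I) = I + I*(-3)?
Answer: 2374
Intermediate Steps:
L(j, I) = -2*I (L(j, I) = I - 3*I = -2*I)
c(t, R) = t + R**2 (c(t, R) = R**2 + t = t + R**2)
F(A, n) = -6 - A + 4*n**2 (F(A, n) = (-6 + (-2*n)**2) - A = (-6 + 4*n**2) - A = -6 - A + 4*n**2)
F(18, 25) - 1*102 = (-6 - 1*18 + 4*25**2) - 1*102 = (-6 - 18 + 4*625) - 102 = (-6 - 18 + 2500) - 102 = 2476 - 102 = 2374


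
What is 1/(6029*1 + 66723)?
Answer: 1/72752 ≈ 1.3745e-5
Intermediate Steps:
1/(6029*1 + 66723) = 1/(6029 + 66723) = 1/72752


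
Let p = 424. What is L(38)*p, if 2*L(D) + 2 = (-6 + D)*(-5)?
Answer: -34344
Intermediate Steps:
L(D) = 14 - 5*D/2 (L(D) = -1 + ((-6 + D)*(-5))/2 = -1 + (30 - 5*D)/2 = -1 + (15 - 5*D/2) = 14 - 5*D/2)
L(38)*p = (14 - 5/2*38)*424 = (14 - 95)*424 = -81*424 = -34344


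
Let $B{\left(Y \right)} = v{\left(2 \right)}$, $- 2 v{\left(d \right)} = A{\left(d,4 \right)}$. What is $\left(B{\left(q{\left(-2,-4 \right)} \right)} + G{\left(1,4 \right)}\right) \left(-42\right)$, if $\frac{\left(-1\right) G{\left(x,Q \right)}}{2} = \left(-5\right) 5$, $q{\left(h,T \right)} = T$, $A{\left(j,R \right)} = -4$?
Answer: $-2184$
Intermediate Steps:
$G{\left(x,Q \right)} = 50$ ($G{\left(x,Q \right)} = - 2 \left(\left(-5\right) 5\right) = \left(-2\right) \left(-25\right) = 50$)
$v{\left(d \right)} = 2$ ($v{\left(d \right)} = \left(- \frac{1}{2}\right) \left(-4\right) = 2$)
$B{\left(Y \right)} = 2$
$\left(B{\left(q{\left(-2,-4 \right)} \right)} + G{\left(1,4 \right)}\right) \left(-42\right) = \left(2 + 50\right) \left(-42\right) = 52 \left(-42\right) = -2184$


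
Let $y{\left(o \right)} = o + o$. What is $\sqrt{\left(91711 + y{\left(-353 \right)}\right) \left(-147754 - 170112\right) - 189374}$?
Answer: $8 i \sqrt{451993511} \approx 1.7008 \cdot 10^{5} i$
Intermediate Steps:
$y{\left(o \right)} = 2 o$
$\sqrt{\left(91711 + y{\left(-353 \right)}\right) \left(-147754 - 170112\right) - 189374} = \sqrt{\left(91711 + 2 \left(-353\right)\right) \left(-147754 - 170112\right) - 189374} = \sqrt{\left(91711 - 706\right) \left(-317866\right) - 189374} = \sqrt{91005 \left(-317866\right) - 189374} = \sqrt{-28927395330 - 189374} = \sqrt{-28927584704} = 8 i \sqrt{451993511}$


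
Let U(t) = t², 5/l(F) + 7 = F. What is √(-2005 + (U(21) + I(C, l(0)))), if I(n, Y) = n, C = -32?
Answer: 2*I*√399 ≈ 39.95*I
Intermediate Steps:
l(F) = 5/(-7 + F)
√(-2005 + (U(21) + I(C, l(0)))) = √(-2005 + (21² - 32)) = √(-2005 + (441 - 32)) = √(-2005 + 409) = √(-1596) = 2*I*√399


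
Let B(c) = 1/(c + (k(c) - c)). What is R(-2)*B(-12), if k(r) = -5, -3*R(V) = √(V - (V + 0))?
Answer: 0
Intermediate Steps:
R(V) = 0 (R(V) = -√(V - (V + 0))/3 = -√(V - V)/3 = -√0/3 = -⅓*0 = 0)
B(c) = -⅕ (B(c) = 1/(c + (-5 - c)) = 1/(-5) = -⅕)
R(-2)*B(-12) = 0*(-⅕) = 0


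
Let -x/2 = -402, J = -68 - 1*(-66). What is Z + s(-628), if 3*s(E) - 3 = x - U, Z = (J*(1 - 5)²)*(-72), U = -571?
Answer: 8290/3 ≈ 2763.3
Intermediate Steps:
J = -2 (J = -68 + 66 = -2)
x = 804 (x = -2*(-402) = 804)
Z = 2304 (Z = -2*(1 - 5)²*(-72) = -2*(-4)²*(-72) = -2*16*(-72) = -32*(-72) = 2304)
s(E) = 1378/3 (s(E) = 1 + (804 - 1*(-571))/3 = 1 + (804 + 571)/3 = 1 + (⅓)*1375 = 1 + 1375/3 = 1378/3)
Z + s(-628) = 2304 + 1378/3 = 8290/3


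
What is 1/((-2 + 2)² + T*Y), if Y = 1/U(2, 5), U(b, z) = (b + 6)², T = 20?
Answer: 16/5 ≈ 3.2000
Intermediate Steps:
U(b, z) = (6 + b)²
Y = 1/64 (Y = 1/((6 + 2)²) = 1/(8²) = 1/64 ≈ 0.015625)
1/((-2 + 2)² + T*Y) = 1/((-2 + 2)² + 20*(1/64)) = 1/(0² + 5/16) = 1/(0 + 5/16) = 1/(5/16) = 16/5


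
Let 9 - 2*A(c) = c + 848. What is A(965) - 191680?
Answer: -192582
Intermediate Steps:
A(c) = -839/2 - c/2 (A(c) = 9/2 - (c + 848)/2 = 9/2 - (848 + c)/2 = 9/2 + (-424 - c/2) = -839/2 - c/2)
A(965) - 191680 = (-839/2 - ½*965) - 191680 = (-839/2 - 965/2) - 191680 = -902 - 191680 = -192582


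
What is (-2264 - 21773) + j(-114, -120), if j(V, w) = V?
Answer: -24151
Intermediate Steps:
(-2264 - 21773) + j(-114, -120) = (-2264 - 21773) - 114 = -24037 - 114 = -24151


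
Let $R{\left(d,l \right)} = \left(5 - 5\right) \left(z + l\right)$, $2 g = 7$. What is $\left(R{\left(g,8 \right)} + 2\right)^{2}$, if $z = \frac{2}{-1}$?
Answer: $4$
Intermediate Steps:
$g = \frac{7}{2}$ ($g = \frac{1}{2} \cdot 7 = \frac{7}{2} \approx 3.5$)
$z = -2$ ($z = 2 \left(-1\right) = -2$)
$R{\left(d,l \right)} = 0$ ($R{\left(d,l \right)} = \left(5 - 5\right) \left(-2 + l\right) = 0 \left(-2 + l\right) = 0$)
$\left(R{\left(g,8 \right)} + 2\right)^{2} = \left(0 + 2\right)^{2} = 2^{2} = 4$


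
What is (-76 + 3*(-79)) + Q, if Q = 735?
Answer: 422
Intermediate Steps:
(-76 + 3*(-79)) + Q = (-76 + 3*(-79)) + 735 = (-76 - 237) + 735 = -313 + 735 = 422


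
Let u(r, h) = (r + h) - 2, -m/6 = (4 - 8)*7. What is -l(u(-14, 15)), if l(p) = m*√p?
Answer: -168*I ≈ -168.0*I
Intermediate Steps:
m = 168 (m = -6*(4 - 8)*7 = -(-24)*7 = -6*(-28) = 168)
u(r, h) = -2 + h + r (u(r, h) = (h + r) - 2 = -2 + h + r)
l(p) = 168*√p
-l(u(-14, 15)) = -168*√(-2 + 15 - 14) = -168*√(-1) = -168*I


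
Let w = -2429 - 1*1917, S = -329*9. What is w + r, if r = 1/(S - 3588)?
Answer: -28461955/6549 ≈ -4346.0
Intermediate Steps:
S = -2961
w = -4346 (w = -2429 - 1917 = -4346)
r = -1/6549 (r = 1/(-2961 - 3588) = 1/(-6549) = -1/6549 ≈ -0.00015269)
w + r = -4346 - 1/6549 = -28461955/6549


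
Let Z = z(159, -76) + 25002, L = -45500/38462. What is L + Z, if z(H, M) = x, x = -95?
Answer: 478963767/19231 ≈ 24906.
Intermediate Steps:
z(H, M) = -95
L = -22750/19231 (L = -45500*1/38462 = -22750/19231 ≈ -1.1830)
Z = 24907 (Z = -95 + 25002 = 24907)
L + Z = -22750/19231 + 24907 = 478963767/19231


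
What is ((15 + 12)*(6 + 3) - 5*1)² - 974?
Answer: 55670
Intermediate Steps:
((15 + 12)*(6 + 3) - 5*1)² - 974 = (27*9 - 5)² - 974 = (243 - 5)² - 974 = 238² - 974 = 56644 - 974 = 55670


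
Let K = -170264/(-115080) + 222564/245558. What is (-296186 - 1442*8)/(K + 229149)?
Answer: -271745592457815/202360829321681 ≈ -1.3429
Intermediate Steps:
K = 4213897027/1766175915 (K = -170264*(-1/115080) + 222564*(1/245558) = 21283/14385 + 111282/122779 = 4213897027/1766175915 ≈ 2.3859)
(-296186 - 1442*8)/(K + 229149) = (-296186 - 1442*8)/(4213897027/1766175915 + 229149) = (-296186 - 11536)/(404721658643362/1766175915) = -307722*1766175915/404721658643362 = -271745592457815/202360829321681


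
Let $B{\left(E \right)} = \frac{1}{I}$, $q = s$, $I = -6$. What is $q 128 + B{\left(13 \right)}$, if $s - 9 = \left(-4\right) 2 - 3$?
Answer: $- \frac{1537}{6} \approx -256.17$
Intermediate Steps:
$s = -2$ ($s = 9 - 11 = -2$)
$q = -2$
$B{\left(E \right)} = - \frac{1}{6}$ ($B{\left(E \right)} = \frac{1}{-6} = - \frac{1}{6}$)
$q 128 + B{\left(13 \right)} = \left(-2\right) 128 - \frac{1}{6} = -256 - \frac{1}{6} = - \frac{1537}{6}$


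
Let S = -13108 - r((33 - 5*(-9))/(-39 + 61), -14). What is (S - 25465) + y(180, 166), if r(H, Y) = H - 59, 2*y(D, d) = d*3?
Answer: -420954/11 ≈ -38269.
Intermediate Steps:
y(D, d) = 3*d/2 (y(D, d) = (d*3)/2 = (3*d)/2 = 3*d/2)
r(H, Y) = -59 + H
S = -143578/11 (S = -13108 - (-59 + (33 - 5*(-9))/(-39 + 61)) = -13108 - (-59 + (33 + 45)/22) = -13108 - (-59 + 78*(1/22)) = -13108 - (-59 + 39/11) = -13108 - 1*(-610/11) = -13108 + 610/11 = -143578/11 ≈ -13053.)
(S - 25465) + y(180, 166) = (-143578/11 - 25465) + (3/2)*166 = -423693/11 + 249 = -420954/11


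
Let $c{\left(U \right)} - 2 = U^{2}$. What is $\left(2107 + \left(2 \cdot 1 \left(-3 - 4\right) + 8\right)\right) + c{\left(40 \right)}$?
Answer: $3703$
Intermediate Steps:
$c{\left(U \right)} = 2 + U^{2}$
$\left(2107 + \left(2 \cdot 1 \left(-3 - 4\right) + 8\right)\right) + c{\left(40 \right)} = \left(2107 + \left(2 \cdot 1 \left(-3 - 4\right) + 8\right)\right) + \left(2 + 40^{2}\right) = \left(2107 + \left(2 \cdot 1 \left(-3 - 4\right) + 8\right)\right) + \left(2 + 1600\right) = \left(2107 + \left(2 \cdot 1 \left(-7\right) + 8\right)\right) + 1602 = \left(2107 + \left(2 \left(-7\right) + 8\right)\right) + 1602 = \left(2107 + \left(-14 + 8\right)\right) + 1602 = \left(2107 - 6\right) + 1602 = 2101 + 1602 = 3703$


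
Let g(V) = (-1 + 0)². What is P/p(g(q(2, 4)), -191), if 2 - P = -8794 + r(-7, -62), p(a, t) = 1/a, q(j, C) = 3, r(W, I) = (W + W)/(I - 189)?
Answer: 2207782/251 ≈ 8795.9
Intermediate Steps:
r(W, I) = 2*W/(-189 + I) (r(W, I) = (2*W)/(-189 + I) = 2*W/(-189 + I))
g(V) = 1 (g(V) = (-1)² = 1)
P = 2207782/251 (P = 2 - (-8794 + 2*(-7)/(-189 - 62)) = 2 - (-8794 + 2*(-7)/(-251)) = 2 - (-8794 + 2*(-7)*(-1/251)) = 2 - (-8794 + 14/251) = 2 - 1*(-2207280/251) = 2 + 2207280/251 = 2207782/251 ≈ 8795.9)
P/p(g(q(2, 4)), -191) = 2207782/(251*(1/1)) = (2207782/251)/1 = (2207782/251)*1 = 2207782/251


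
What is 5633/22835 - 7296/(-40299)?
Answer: 6905411/16144345 ≈ 0.42773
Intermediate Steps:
5633/22835 - 7296/(-40299) = 5633*(1/22835) - 7296*(-1/40299) = 5633/22835 + 128/707 = 6905411/16144345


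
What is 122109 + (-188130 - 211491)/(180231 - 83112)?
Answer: 3952901450/32373 ≈ 1.2210e+5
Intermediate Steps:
122109 + (-188130 - 211491)/(180231 - 83112) = 122109 - 399621/97119 = 122109 - 399621*1/97119 = 122109 - 133207/32373 = 3952901450/32373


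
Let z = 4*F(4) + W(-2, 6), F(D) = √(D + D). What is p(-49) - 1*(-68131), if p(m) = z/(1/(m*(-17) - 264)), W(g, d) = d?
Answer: 71545 + 4552*√2 ≈ 77983.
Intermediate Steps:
F(D) = √2*√D (F(D) = √(2*D) = √2*√D)
z = 6 + 8*√2 (z = 4*(√2*√4) + 6 = 4*(√2*2) + 6 = 4*(2*√2) + 6 = 8*√2 + 6 = 6 + 8*√2 ≈ 17.314)
p(m) = (-264 - 17*m)*(6 + 8*√2) (p(m) = (6 + 8*√2)/(1/(m*(-17) - 264)) = (6 + 8*√2)/(1/(-17*m - 264)) = (6 + 8*√2)/(1/(-264 - 17*m)) = (6 + 8*√2)*(-264 - 17*m) = (-264 - 17*m)*(6 + 8*√2))
p(-49) - 1*(-68131) = -2*(3 + 4*√2)*(264 + 17*(-49)) - 1*(-68131) = -2*(3 + 4*√2)*(264 - 833) + 68131 = -2*(3 + 4*√2)*(-569) + 68131 = (3414 + 4552*√2) + 68131 = 71545 + 4552*√2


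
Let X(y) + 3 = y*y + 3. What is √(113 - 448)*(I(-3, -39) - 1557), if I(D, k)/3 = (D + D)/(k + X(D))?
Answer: -7782*I*√335/5 ≈ -28487.0*I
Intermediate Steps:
X(y) = y² (X(y) = -3 + (y*y + 3) = -3 + (y² + 3) = -3 + (3 + y²) = y²)
I(D, k) = 6*D/(k + D²) (I(D, k) = 3*((D + D)/(k + D²)) = 3*((2*D)/(k + D²)) = 3*(2*D/(k + D²)) = 6*D/(k + D²))
√(113 - 448)*(I(-3, -39) - 1557) = √(113 - 448)*(6*(-3)/(-39 + (-3)²) - 1557) = √(-335)*(6*(-3)/(-39 + 9) - 1557) = (I*√335)*(6*(-3)/(-30) - 1557) = (I*√335)*(6*(-3)*(-1/30) - 1557) = (I*√335)*(⅗ - 1557) = (I*√335)*(-7782/5) = -7782*I*√335/5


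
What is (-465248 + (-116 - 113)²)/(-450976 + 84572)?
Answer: 412807/366404 ≈ 1.1266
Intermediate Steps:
(-465248 + (-116 - 113)²)/(-450976 + 84572) = (-465248 + (-229)²)/(-366404) = (-465248 + 52441)*(-1/366404) = -412807*(-1/366404) = 412807/366404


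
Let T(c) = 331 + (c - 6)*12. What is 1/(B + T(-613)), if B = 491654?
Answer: 1/484557 ≈ 2.0637e-6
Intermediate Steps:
T(c) = 259 + 12*c (T(c) = 331 + (-6 + c)*12 = 331 + (-72 + 12*c) = 259 + 12*c)
1/(B + T(-613)) = 1/(491654 + (259 + 12*(-613))) = 1/(491654 + (259 - 7356)) = 1/(491654 - 7097) = 1/484557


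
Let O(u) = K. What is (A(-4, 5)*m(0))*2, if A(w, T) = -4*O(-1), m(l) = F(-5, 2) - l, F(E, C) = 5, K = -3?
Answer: 120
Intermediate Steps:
O(u) = -3
m(l) = 5 - l
A(w, T) = 12 (A(w, T) = -4*(-3) = 12)
(A(-4, 5)*m(0))*2 = (12*(5 - 1*0))*2 = (12*(5 + 0))*2 = (12*5)*2 = 60*2 = 120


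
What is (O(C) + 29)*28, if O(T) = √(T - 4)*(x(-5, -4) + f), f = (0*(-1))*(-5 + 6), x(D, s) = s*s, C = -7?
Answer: 812 + 448*I*√11 ≈ 812.0 + 1485.8*I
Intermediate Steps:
x(D, s) = s²
f = 0 (f = 0*1 = 0)
O(T) = 16*√(-4 + T) (O(T) = √(T - 4)*((-4)² + 0) = √(-4 + T)*(16 + 0) = √(-4 + T)*16 = 16*√(-4 + T))
(O(C) + 29)*28 = (16*√(-4 - 7) + 29)*28 = (16*√(-11) + 29)*28 = (16*(I*√11) + 29)*28 = (16*I*√11 + 29)*28 = (29 + 16*I*√11)*28 = 812 + 448*I*√11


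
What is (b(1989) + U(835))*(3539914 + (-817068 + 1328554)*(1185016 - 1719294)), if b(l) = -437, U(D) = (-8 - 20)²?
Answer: -94825445486318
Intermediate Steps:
U(D) = 784 (U(D) = (-28)² = 784)
(b(1989) + U(835))*(3539914 + (-817068 + 1328554)*(1185016 - 1719294)) = (-437 + 784)*(3539914 + (-817068 + 1328554)*(1185016 - 1719294)) = 347*(3539914 + 511486*(-534278)) = 347*(3539914 - 273275717108) = 347*(-273272177194) = -94825445486318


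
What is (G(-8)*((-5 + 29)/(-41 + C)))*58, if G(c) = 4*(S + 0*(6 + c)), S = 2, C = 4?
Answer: -11136/37 ≈ -300.97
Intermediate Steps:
G(c) = 8 (G(c) = 4*(2 + 0*(6 + c)) = 4*(2 + 0) = 4*2 = 8)
(G(-8)*((-5 + 29)/(-41 + C)))*58 = (8*((-5 + 29)/(-41 + 4)))*58 = (8*(24/(-37)))*58 = (8*(24*(-1/37)))*58 = (8*(-24/37))*58 = -192/37*58 = -11136/37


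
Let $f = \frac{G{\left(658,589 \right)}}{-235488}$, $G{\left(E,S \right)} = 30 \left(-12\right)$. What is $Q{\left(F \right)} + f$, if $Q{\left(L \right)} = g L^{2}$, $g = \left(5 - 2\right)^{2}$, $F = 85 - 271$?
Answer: $\frac{3055103583}{9812} \approx 3.1136 \cdot 10^{5}$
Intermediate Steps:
$G{\left(E,S \right)} = -360$
$f = \frac{15}{9812}$ ($f = - \frac{360}{-235488} = \left(-360\right) \left(- \frac{1}{235488}\right) = \frac{15}{9812} \approx 0.0015287$)
$F = -186$ ($F = 85 - 271 = -186$)
$g = 9$ ($g = 3^{2} = 9$)
$Q{\left(L \right)} = 9 L^{2}$
$Q{\left(F \right)} + f = 9 \left(-186\right)^{2} + \frac{15}{9812} = 9 \cdot 34596 + \frac{15}{9812} = 311364 + \frac{15}{9812} = \frac{3055103583}{9812}$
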